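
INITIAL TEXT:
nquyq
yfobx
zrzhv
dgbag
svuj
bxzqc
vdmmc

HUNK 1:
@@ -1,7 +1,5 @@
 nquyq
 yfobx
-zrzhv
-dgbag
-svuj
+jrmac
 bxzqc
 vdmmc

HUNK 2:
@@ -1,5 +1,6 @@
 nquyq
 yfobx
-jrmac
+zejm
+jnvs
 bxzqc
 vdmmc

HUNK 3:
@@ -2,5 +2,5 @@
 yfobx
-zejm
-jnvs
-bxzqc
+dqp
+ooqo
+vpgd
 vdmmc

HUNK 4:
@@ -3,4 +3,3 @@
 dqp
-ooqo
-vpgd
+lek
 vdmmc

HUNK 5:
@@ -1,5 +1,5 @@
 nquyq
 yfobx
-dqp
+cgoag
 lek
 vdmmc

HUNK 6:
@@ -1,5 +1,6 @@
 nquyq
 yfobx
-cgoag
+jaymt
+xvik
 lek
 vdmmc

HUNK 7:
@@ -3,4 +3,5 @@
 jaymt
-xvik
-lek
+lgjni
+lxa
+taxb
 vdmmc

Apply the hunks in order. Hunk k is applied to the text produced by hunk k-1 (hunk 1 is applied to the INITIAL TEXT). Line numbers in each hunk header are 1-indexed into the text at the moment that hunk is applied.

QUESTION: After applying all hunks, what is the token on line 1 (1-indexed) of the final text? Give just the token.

Hunk 1: at line 1 remove [zrzhv,dgbag,svuj] add [jrmac] -> 5 lines: nquyq yfobx jrmac bxzqc vdmmc
Hunk 2: at line 1 remove [jrmac] add [zejm,jnvs] -> 6 lines: nquyq yfobx zejm jnvs bxzqc vdmmc
Hunk 3: at line 2 remove [zejm,jnvs,bxzqc] add [dqp,ooqo,vpgd] -> 6 lines: nquyq yfobx dqp ooqo vpgd vdmmc
Hunk 4: at line 3 remove [ooqo,vpgd] add [lek] -> 5 lines: nquyq yfobx dqp lek vdmmc
Hunk 5: at line 1 remove [dqp] add [cgoag] -> 5 lines: nquyq yfobx cgoag lek vdmmc
Hunk 6: at line 1 remove [cgoag] add [jaymt,xvik] -> 6 lines: nquyq yfobx jaymt xvik lek vdmmc
Hunk 7: at line 3 remove [xvik,lek] add [lgjni,lxa,taxb] -> 7 lines: nquyq yfobx jaymt lgjni lxa taxb vdmmc
Final line 1: nquyq

Answer: nquyq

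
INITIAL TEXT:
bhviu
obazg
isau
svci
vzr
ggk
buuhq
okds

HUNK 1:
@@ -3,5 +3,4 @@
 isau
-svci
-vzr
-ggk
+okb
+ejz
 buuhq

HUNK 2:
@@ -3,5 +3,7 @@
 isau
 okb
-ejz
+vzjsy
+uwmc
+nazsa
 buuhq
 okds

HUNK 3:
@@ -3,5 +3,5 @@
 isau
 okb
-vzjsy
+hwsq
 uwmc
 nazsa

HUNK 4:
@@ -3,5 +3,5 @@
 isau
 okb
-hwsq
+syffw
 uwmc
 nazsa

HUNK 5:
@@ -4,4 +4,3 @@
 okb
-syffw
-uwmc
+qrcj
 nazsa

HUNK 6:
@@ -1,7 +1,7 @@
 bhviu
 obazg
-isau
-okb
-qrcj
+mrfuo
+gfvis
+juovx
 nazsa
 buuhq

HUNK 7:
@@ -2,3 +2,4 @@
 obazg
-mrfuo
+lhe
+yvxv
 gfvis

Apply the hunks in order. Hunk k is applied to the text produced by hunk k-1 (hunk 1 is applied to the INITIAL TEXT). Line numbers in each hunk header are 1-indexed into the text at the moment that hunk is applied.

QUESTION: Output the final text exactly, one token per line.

Hunk 1: at line 3 remove [svci,vzr,ggk] add [okb,ejz] -> 7 lines: bhviu obazg isau okb ejz buuhq okds
Hunk 2: at line 3 remove [ejz] add [vzjsy,uwmc,nazsa] -> 9 lines: bhviu obazg isau okb vzjsy uwmc nazsa buuhq okds
Hunk 3: at line 3 remove [vzjsy] add [hwsq] -> 9 lines: bhviu obazg isau okb hwsq uwmc nazsa buuhq okds
Hunk 4: at line 3 remove [hwsq] add [syffw] -> 9 lines: bhviu obazg isau okb syffw uwmc nazsa buuhq okds
Hunk 5: at line 4 remove [syffw,uwmc] add [qrcj] -> 8 lines: bhviu obazg isau okb qrcj nazsa buuhq okds
Hunk 6: at line 1 remove [isau,okb,qrcj] add [mrfuo,gfvis,juovx] -> 8 lines: bhviu obazg mrfuo gfvis juovx nazsa buuhq okds
Hunk 7: at line 2 remove [mrfuo] add [lhe,yvxv] -> 9 lines: bhviu obazg lhe yvxv gfvis juovx nazsa buuhq okds

Answer: bhviu
obazg
lhe
yvxv
gfvis
juovx
nazsa
buuhq
okds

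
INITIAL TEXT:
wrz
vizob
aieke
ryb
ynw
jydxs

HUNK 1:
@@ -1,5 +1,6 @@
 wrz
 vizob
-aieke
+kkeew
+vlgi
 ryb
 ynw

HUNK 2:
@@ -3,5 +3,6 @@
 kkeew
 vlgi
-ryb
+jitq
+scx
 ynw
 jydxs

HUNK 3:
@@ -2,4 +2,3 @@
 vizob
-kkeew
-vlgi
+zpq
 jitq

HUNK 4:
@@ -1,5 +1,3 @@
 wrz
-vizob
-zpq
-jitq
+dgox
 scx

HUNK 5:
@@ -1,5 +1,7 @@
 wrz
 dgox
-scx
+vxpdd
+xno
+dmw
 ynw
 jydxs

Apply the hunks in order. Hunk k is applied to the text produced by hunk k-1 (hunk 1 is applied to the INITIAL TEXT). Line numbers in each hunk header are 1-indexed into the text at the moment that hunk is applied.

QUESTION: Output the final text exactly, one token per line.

Hunk 1: at line 1 remove [aieke] add [kkeew,vlgi] -> 7 lines: wrz vizob kkeew vlgi ryb ynw jydxs
Hunk 2: at line 3 remove [ryb] add [jitq,scx] -> 8 lines: wrz vizob kkeew vlgi jitq scx ynw jydxs
Hunk 3: at line 2 remove [kkeew,vlgi] add [zpq] -> 7 lines: wrz vizob zpq jitq scx ynw jydxs
Hunk 4: at line 1 remove [vizob,zpq,jitq] add [dgox] -> 5 lines: wrz dgox scx ynw jydxs
Hunk 5: at line 1 remove [scx] add [vxpdd,xno,dmw] -> 7 lines: wrz dgox vxpdd xno dmw ynw jydxs

Answer: wrz
dgox
vxpdd
xno
dmw
ynw
jydxs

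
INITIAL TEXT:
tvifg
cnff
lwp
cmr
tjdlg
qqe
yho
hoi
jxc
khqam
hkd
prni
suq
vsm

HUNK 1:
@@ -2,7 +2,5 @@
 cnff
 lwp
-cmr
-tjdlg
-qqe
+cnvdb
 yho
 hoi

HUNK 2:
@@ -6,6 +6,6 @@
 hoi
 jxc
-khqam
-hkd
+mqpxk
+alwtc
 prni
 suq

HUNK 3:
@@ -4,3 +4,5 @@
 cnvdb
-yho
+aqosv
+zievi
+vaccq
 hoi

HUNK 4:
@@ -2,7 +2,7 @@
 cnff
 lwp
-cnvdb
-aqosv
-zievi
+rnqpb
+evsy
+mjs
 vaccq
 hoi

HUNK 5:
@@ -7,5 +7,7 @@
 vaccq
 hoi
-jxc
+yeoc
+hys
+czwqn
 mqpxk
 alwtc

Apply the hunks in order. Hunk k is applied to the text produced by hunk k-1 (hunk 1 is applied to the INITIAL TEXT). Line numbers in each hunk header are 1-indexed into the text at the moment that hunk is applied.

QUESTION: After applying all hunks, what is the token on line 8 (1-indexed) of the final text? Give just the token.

Answer: hoi

Derivation:
Hunk 1: at line 2 remove [cmr,tjdlg,qqe] add [cnvdb] -> 12 lines: tvifg cnff lwp cnvdb yho hoi jxc khqam hkd prni suq vsm
Hunk 2: at line 6 remove [khqam,hkd] add [mqpxk,alwtc] -> 12 lines: tvifg cnff lwp cnvdb yho hoi jxc mqpxk alwtc prni suq vsm
Hunk 3: at line 4 remove [yho] add [aqosv,zievi,vaccq] -> 14 lines: tvifg cnff lwp cnvdb aqosv zievi vaccq hoi jxc mqpxk alwtc prni suq vsm
Hunk 4: at line 2 remove [cnvdb,aqosv,zievi] add [rnqpb,evsy,mjs] -> 14 lines: tvifg cnff lwp rnqpb evsy mjs vaccq hoi jxc mqpxk alwtc prni suq vsm
Hunk 5: at line 7 remove [jxc] add [yeoc,hys,czwqn] -> 16 lines: tvifg cnff lwp rnqpb evsy mjs vaccq hoi yeoc hys czwqn mqpxk alwtc prni suq vsm
Final line 8: hoi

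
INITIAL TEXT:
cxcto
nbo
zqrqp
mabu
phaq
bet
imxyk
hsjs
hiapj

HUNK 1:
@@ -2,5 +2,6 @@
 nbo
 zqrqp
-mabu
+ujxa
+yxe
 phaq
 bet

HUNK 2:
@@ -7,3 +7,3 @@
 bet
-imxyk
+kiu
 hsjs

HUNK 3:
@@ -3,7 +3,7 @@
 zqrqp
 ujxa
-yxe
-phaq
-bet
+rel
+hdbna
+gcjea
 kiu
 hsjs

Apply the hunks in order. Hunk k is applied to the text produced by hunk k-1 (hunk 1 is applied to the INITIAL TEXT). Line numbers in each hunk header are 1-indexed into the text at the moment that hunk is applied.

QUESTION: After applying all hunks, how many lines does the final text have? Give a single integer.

Hunk 1: at line 2 remove [mabu] add [ujxa,yxe] -> 10 lines: cxcto nbo zqrqp ujxa yxe phaq bet imxyk hsjs hiapj
Hunk 2: at line 7 remove [imxyk] add [kiu] -> 10 lines: cxcto nbo zqrqp ujxa yxe phaq bet kiu hsjs hiapj
Hunk 3: at line 3 remove [yxe,phaq,bet] add [rel,hdbna,gcjea] -> 10 lines: cxcto nbo zqrqp ujxa rel hdbna gcjea kiu hsjs hiapj
Final line count: 10

Answer: 10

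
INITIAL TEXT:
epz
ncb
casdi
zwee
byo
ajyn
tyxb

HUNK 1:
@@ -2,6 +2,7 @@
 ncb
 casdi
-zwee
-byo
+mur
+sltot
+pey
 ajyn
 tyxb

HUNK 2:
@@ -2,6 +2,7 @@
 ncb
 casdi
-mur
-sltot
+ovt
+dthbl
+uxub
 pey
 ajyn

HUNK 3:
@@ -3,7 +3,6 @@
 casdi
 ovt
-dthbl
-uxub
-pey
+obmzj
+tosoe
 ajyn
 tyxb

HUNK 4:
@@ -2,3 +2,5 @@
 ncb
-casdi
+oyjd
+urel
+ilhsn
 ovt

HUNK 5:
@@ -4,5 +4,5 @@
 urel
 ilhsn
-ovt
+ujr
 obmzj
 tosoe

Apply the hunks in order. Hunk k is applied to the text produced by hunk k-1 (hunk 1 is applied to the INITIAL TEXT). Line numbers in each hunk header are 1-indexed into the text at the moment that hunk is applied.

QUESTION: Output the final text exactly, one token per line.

Hunk 1: at line 2 remove [zwee,byo] add [mur,sltot,pey] -> 8 lines: epz ncb casdi mur sltot pey ajyn tyxb
Hunk 2: at line 2 remove [mur,sltot] add [ovt,dthbl,uxub] -> 9 lines: epz ncb casdi ovt dthbl uxub pey ajyn tyxb
Hunk 3: at line 3 remove [dthbl,uxub,pey] add [obmzj,tosoe] -> 8 lines: epz ncb casdi ovt obmzj tosoe ajyn tyxb
Hunk 4: at line 2 remove [casdi] add [oyjd,urel,ilhsn] -> 10 lines: epz ncb oyjd urel ilhsn ovt obmzj tosoe ajyn tyxb
Hunk 5: at line 4 remove [ovt] add [ujr] -> 10 lines: epz ncb oyjd urel ilhsn ujr obmzj tosoe ajyn tyxb

Answer: epz
ncb
oyjd
urel
ilhsn
ujr
obmzj
tosoe
ajyn
tyxb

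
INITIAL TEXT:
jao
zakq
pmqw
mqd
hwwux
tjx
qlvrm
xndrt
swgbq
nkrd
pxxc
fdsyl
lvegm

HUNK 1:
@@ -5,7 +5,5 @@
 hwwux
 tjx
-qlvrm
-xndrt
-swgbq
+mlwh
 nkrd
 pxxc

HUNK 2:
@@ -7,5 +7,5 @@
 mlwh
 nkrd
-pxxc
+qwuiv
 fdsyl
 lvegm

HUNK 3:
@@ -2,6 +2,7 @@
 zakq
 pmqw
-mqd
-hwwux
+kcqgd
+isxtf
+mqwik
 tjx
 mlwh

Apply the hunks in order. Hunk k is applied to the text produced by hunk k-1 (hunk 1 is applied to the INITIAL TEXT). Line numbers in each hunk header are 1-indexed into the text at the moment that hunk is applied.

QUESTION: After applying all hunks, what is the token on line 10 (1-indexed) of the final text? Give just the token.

Hunk 1: at line 5 remove [qlvrm,xndrt,swgbq] add [mlwh] -> 11 lines: jao zakq pmqw mqd hwwux tjx mlwh nkrd pxxc fdsyl lvegm
Hunk 2: at line 7 remove [pxxc] add [qwuiv] -> 11 lines: jao zakq pmqw mqd hwwux tjx mlwh nkrd qwuiv fdsyl lvegm
Hunk 3: at line 2 remove [mqd,hwwux] add [kcqgd,isxtf,mqwik] -> 12 lines: jao zakq pmqw kcqgd isxtf mqwik tjx mlwh nkrd qwuiv fdsyl lvegm
Final line 10: qwuiv

Answer: qwuiv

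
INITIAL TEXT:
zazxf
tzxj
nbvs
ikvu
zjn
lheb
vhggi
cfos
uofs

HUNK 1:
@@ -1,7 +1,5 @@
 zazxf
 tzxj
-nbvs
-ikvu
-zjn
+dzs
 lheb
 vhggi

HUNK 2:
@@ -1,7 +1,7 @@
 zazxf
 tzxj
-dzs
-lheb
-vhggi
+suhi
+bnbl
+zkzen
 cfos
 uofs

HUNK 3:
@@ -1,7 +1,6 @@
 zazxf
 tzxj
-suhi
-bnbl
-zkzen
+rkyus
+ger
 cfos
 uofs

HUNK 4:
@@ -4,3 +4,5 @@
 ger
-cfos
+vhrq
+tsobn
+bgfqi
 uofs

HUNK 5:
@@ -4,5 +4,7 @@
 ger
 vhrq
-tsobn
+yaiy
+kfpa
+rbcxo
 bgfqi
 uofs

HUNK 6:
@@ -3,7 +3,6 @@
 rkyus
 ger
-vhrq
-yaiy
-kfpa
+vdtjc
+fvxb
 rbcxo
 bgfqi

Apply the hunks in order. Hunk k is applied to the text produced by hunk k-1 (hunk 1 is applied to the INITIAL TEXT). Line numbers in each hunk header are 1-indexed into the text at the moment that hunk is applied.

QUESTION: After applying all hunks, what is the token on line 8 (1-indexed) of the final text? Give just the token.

Hunk 1: at line 1 remove [nbvs,ikvu,zjn] add [dzs] -> 7 lines: zazxf tzxj dzs lheb vhggi cfos uofs
Hunk 2: at line 1 remove [dzs,lheb,vhggi] add [suhi,bnbl,zkzen] -> 7 lines: zazxf tzxj suhi bnbl zkzen cfos uofs
Hunk 3: at line 1 remove [suhi,bnbl,zkzen] add [rkyus,ger] -> 6 lines: zazxf tzxj rkyus ger cfos uofs
Hunk 4: at line 4 remove [cfos] add [vhrq,tsobn,bgfqi] -> 8 lines: zazxf tzxj rkyus ger vhrq tsobn bgfqi uofs
Hunk 5: at line 4 remove [tsobn] add [yaiy,kfpa,rbcxo] -> 10 lines: zazxf tzxj rkyus ger vhrq yaiy kfpa rbcxo bgfqi uofs
Hunk 6: at line 3 remove [vhrq,yaiy,kfpa] add [vdtjc,fvxb] -> 9 lines: zazxf tzxj rkyus ger vdtjc fvxb rbcxo bgfqi uofs
Final line 8: bgfqi

Answer: bgfqi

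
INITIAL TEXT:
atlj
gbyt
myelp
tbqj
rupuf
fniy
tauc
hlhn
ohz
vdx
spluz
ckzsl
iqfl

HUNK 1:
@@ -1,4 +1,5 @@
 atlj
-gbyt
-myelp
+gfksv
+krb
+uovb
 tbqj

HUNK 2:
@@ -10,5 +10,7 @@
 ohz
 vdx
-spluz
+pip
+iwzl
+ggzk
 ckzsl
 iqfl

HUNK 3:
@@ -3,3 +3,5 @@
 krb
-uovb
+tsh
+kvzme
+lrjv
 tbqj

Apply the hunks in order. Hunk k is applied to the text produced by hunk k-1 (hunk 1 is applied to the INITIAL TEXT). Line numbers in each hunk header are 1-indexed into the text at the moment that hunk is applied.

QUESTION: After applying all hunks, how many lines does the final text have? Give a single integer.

Hunk 1: at line 1 remove [gbyt,myelp] add [gfksv,krb,uovb] -> 14 lines: atlj gfksv krb uovb tbqj rupuf fniy tauc hlhn ohz vdx spluz ckzsl iqfl
Hunk 2: at line 10 remove [spluz] add [pip,iwzl,ggzk] -> 16 lines: atlj gfksv krb uovb tbqj rupuf fniy tauc hlhn ohz vdx pip iwzl ggzk ckzsl iqfl
Hunk 3: at line 3 remove [uovb] add [tsh,kvzme,lrjv] -> 18 lines: atlj gfksv krb tsh kvzme lrjv tbqj rupuf fniy tauc hlhn ohz vdx pip iwzl ggzk ckzsl iqfl
Final line count: 18

Answer: 18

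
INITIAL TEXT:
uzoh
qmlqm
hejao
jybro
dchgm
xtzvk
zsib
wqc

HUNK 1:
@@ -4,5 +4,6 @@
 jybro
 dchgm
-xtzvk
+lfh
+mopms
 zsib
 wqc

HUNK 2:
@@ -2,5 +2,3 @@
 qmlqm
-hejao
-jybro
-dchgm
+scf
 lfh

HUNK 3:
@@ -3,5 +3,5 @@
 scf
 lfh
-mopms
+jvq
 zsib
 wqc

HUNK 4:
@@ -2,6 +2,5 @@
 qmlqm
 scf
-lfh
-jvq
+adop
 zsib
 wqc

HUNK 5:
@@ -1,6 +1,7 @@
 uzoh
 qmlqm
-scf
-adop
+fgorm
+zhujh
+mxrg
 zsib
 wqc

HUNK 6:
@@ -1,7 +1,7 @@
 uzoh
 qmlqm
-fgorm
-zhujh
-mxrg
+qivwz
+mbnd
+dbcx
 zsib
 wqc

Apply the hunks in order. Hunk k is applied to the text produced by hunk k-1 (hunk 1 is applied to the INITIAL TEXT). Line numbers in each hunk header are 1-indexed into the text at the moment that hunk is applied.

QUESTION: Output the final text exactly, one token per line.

Answer: uzoh
qmlqm
qivwz
mbnd
dbcx
zsib
wqc

Derivation:
Hunk 1: at line 4 remove [xtzvk] add [lfh,mopms] -> 9 lines: uzoh qmlqm hejao jybro dchgm lfh mopms zsib wqc
Hunk 2: at line 2 remove [hejao,jybro,dchgm] add [scf] -> 7 lines: uzoh qmlqm scf lfh mopms zsib wqc
Hunk 3: at line 3 remove [mopms] add [jvq] -> 7 lines: uzoh qmlqm scf lfh jvq zsib wqc
Hunk 4: at line 2 remove [lfh,jvq] add [adop] -> 6 lines: uzoh qmlqm scf adop zsib wqc
Hunk 5: at line 1 remove [scf,adop] add [fgorm,zhujh,mxrg] -> 7 lines: uzoh qmlqm fgorm zhujh mxrg zsib wqc
Hunk 6: at line 1 remove [fgorm,zhujh,mxrg] add [qivwz,mbnd,dbcx] -> 7 lines: uzoh qmlqm qivwz mbnd dbcx zsib wqc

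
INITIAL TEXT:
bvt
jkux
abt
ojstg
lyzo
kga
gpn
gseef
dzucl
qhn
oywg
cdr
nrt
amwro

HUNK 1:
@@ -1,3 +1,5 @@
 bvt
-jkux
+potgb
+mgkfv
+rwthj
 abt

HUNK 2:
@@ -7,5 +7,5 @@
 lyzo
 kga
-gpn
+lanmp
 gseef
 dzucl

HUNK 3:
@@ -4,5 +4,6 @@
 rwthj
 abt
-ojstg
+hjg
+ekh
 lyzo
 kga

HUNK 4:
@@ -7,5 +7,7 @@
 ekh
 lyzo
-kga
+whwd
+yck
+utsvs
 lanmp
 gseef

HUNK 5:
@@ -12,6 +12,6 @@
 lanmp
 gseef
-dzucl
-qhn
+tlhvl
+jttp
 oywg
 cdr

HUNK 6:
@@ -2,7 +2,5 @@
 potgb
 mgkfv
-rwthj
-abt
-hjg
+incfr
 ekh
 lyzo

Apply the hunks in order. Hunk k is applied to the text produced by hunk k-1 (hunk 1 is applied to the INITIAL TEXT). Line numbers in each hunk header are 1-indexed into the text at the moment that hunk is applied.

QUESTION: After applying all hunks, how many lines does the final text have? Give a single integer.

Answer: 17

Derivation:
Hunk 1: at line 1 remove [jkux] add [potgb,mgkfv,rwthj] -> 16 lines: bvt potgb mgkfv rwthj abt ojstg lyzo kga gpn gseef dzucl qhn oywg cdr nrt amwro
Hunk 2: at line 7 remove [gpn] add [lanmp] -> 16 lines: bvt potgb mgkfv rwthj abt ojstg lyzo kga lanmp gseef dzucl qhn oywg cdr nrt amwro
Hunk 3: at line 4 remove [ojstg] add [hjg,ekh] -> 17 lines: bvt potgb mgkfv rwthj abt hjg ekh lyzo kga lanmp gseef dzucl qhn oywg cdr nrt amwro
Hunk 4: at line 7 remove [kga] add [whwd,yck,utsvs] -> 19 lines: bvt potgb mgkfv rwthj abt hjg ekh lyzo whwd yck utsvs lanmp gseef dzucl qhn oywg cdr nrt amwro
Hunk 5: at line 12 remove [dzucl,qhn] add [tlhvl,jttp] -> 19 lines: bvt potgb mgkfv rwthj abt hjg ekh lyzo whwd yck utsvs lanmp gseef tlhvl jttp oywg cdr nrt amwro
Hunk 6: at line 2 remove [rwthj,abt,hjg] add [incfr] -> 17 lines: bvt potgb mgkfv incfr ekh lyzo whwd yck utsvs lanmp gseef tlhvl jttp oywg cdr nrt amwro
Final line count: 17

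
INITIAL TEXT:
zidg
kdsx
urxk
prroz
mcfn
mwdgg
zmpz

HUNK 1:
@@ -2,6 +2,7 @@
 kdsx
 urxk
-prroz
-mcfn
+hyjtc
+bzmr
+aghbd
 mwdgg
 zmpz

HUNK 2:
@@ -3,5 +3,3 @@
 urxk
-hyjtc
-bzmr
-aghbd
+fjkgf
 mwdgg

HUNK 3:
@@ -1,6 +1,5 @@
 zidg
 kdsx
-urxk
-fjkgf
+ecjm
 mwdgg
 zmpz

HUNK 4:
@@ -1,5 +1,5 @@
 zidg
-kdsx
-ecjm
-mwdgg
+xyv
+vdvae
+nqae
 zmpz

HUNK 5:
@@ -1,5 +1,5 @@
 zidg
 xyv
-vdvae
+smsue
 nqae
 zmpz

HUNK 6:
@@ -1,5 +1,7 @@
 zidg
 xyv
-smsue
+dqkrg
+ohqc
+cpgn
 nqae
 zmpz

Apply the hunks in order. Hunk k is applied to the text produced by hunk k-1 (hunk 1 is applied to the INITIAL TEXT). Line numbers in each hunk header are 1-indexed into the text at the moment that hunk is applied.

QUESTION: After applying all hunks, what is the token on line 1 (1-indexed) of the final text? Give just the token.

Answer: zidg

Derivation:
Hunk 1: at line 2 remove [prroz,mcfn] add [hyjtc,bzmr,aghbd] -> 8 lines: zidg kdsx urxk hyjtc bzmr aghbd mwdgg zmpz
Hunk 2: at line 3 remove [hyjtc,bzmr,aghbd] add [fjkgf] -> 6 lines: zidg kdsx urxk fjkgf mwdgg zmpz
Hunk 3: at line 1 remove [urxk,fjkgf] add [ecjm] -> 5 lines: zidg kdsx ecjm mwdgg zmpz
Hunk 4: at line 1 remove [kdsx,ecjm,mwdgg] add [xyv,vdvae,nqae] -> 5 lines: zidg xyv vdvae nqae zmpz
Hunk 5: at line 1 remove [vdvae] add [smsue] -> 5 lines: zidg xyv smsue nqae zmpz
Hunk 6: at line 1 remove [smsue] add [dqkrg,ohqc,cpgn] -> 7 lines: zidg xyv dqkrg ohqc cpgn nqae zmpz
Final line 1: zidg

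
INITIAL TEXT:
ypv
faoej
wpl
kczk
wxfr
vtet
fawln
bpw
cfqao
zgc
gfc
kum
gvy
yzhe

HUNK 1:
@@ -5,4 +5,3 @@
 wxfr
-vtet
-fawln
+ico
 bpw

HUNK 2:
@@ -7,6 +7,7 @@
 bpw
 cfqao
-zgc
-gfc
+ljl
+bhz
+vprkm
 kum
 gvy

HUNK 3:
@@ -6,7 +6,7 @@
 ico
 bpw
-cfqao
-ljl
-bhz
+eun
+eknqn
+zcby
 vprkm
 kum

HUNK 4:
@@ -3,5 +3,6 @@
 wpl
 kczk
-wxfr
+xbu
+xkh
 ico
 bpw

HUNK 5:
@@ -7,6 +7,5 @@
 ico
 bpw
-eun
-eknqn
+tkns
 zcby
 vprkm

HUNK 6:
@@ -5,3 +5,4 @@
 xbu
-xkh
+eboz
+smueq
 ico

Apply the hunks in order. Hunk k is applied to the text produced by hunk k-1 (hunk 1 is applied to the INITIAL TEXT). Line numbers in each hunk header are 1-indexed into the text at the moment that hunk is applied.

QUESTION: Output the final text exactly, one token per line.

Answer: ypv
faoej
wpl
kczk
xbu
eboz
smueq
ico
bpw
tkns
zcby
vprkm
kum
gvy
yzhe

Derivation:
Hunk 1: at line 5 remove [vtet,fawln] add [ico] -> 13 lines: ypv faoej wpl kczk wxfr ico bpw cfqao zgc gfc kum gvy yzhe
Hunk 2: at line 7 remove [zgc,gfc] add [ljl,bhz,vprkm] -> 14 lines: ypv faoej wpl kczk wxfr ico bpw cfqao ljl bhz vprkm kum gvy yzhe
Hunk 3: at line 6 remove [cfqao,ljl,bhz] add [eun,eknqn,zcby] -> 14 lines: ypv faoej wpl kczk wxfr ico bpw eun eknqn zcby vprkm kum gvy yzhe
Hunk 4: at line 3 remove [wxfr] add [xbu,xkh] -> 15 lines: ypv faoej wpl kczk xbu xkh ico bpw eun eknqn zcby vprkm kum gvy yzhe
Hunk 5: at line 7 remove [eun,eknqn] add [tkns] -> 14 lines: ypv faoej wpl kczk xbu xkh ico bpw tkns zcby vprkm kum gvy yzhe
Hunk 6: at line 5 remove [xkh] add [eboz,smueq] -> 15 lines: ypv faoej wpl kczk xbu eboz smueq ico bpw tkns zcby vprkm kum gvy yzhe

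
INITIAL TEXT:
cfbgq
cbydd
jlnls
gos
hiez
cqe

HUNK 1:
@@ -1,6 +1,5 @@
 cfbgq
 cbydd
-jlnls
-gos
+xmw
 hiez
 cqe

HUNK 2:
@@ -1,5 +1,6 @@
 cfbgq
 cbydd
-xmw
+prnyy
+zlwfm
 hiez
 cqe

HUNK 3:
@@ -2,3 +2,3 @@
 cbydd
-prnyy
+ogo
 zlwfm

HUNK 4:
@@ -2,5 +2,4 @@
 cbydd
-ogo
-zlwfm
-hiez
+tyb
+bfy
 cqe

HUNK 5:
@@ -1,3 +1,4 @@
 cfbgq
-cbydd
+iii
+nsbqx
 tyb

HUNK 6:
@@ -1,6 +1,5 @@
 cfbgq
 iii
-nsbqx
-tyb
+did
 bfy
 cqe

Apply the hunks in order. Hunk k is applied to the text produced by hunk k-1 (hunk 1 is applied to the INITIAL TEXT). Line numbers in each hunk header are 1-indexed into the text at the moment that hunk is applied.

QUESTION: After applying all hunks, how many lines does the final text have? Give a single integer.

Answer: 5

Derivation:
Hunk 1: at line 1 remove [jlnls,gos] add [xmw] -> 5 lines: cfbgq cbydd xmw hiez cqe
Hunk 2: at line 1 remove [xmw] add [prnyy,zlwfm] -> 6 lines: cfbgq cbydd prnyy zlwfm hiez cqe
Hunk 3: at line 2 remove [prnyy] add [ogo] -> 6 lines: cfbgq cbydd ogo zlwfm hiez cqe
Hunk 4: at line 2 remove [ogo,zlwfm,hiez] add [tyb,bfy] -> 5 lines: cfbgq cbydd tyb bfy cqe
Hunk 5: at line 1 remove [cbydd] add [iii,nsbqx] -> 6 lines: cfbgq iii nsbqx tyb bfy cqe
Hunk 6: at line 1 remove [nsbqx,tyb] add [did] -> 5 lines: cfbgq iii did bfy cqe
Final line count: 5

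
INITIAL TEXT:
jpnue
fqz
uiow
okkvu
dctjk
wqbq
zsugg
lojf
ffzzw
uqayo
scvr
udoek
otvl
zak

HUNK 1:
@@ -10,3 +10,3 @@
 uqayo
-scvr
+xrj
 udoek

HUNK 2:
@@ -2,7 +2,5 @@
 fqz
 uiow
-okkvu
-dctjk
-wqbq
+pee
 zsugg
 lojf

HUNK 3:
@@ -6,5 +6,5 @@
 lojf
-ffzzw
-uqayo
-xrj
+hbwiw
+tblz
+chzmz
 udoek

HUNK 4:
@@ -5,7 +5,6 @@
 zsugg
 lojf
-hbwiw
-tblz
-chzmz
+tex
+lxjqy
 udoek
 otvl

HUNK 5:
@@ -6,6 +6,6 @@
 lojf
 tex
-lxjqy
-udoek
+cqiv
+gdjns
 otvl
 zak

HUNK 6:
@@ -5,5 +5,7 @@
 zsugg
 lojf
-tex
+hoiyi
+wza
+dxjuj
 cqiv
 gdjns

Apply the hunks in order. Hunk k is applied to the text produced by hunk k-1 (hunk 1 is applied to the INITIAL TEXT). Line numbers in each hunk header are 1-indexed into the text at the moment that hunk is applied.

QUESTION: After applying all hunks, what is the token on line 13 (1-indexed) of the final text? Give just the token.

Hunk 1: at line 10 remove [scvr] add [xrj] -> 14 lines: jpnue fqz uiow okkvu dctjk wqbq zsugg lojf ffzzw uqayo xrj udoek otvl zak
Hunk 2: at line 2 remove [okkvu,dctjk,wqbq] add [pee] -> 12 lines: jpnue fqz uiow pee zsugg lojf ffzzw uqayo xrj udoek otvl zak
Hunk 3: at line 6 remove [ffzzw,uqayo,xrj] add [hbwiw,tblz,chzmz] -> 12 lines: jpnue fqz uiow pee zsugg lojf hbwiw tblz chzmz udoek otvl zak
Hunk 4: at line 5 remove [hbwiw,tblz,chzmz] add [tex,lxjqy] -> 11 lines: jpnue fqz uiow pee zsugg lojf tex lxjqy udoek otvl zak
Hunk 5: at line 6 remove [lxjqy,udoek] add [cqiv,gdjns] -> 11 lines: jpnue fqz uiow pee zsugg lojf tex cqiv gdjns otvl zak
Hunk 6: at line 5 remove [tex] add [hoiyi,wza,dxjuj] -> 13 lines: jpnue fqz uiow pee zsugg lojf hoiyi wza dxjuj cqiv gdjns otvl zak
Final line 13: zak

Answer: zak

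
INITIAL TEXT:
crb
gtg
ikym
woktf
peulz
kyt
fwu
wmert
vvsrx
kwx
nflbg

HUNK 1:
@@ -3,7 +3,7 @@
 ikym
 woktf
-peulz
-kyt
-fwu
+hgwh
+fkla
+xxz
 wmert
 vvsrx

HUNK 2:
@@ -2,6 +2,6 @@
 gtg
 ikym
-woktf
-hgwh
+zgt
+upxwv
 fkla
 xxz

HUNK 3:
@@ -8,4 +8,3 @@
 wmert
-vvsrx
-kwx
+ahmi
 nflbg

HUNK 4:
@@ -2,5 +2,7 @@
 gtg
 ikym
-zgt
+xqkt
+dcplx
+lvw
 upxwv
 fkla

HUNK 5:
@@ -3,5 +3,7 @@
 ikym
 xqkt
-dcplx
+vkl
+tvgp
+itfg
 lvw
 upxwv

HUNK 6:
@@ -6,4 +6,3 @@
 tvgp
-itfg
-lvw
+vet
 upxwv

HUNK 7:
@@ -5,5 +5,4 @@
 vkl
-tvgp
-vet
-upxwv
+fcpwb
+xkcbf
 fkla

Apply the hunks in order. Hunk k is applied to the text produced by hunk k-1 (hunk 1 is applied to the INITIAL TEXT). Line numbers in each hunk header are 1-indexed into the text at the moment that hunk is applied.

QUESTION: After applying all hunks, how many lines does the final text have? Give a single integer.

Answer: 12

Derivation:
Hunk 1: at line 3 remove [peulz,kyt,fwu] add [hgwh,fkla,xxz] -> 11 lines: crb gtg ikym woktf hgwh fkla xxz wmert vvsrx kwx nflbg
Hunk 2: at line 2 remove [woktf,hgwh] add [zgt,upxwv] -> 11 lines: crb gtg ikym zgt upxwv fkla xxz wmert vvsrx kwx nflbg
Hunk 3: at line 8 remove [vvsrx,kwx] add [ahmi] -> 10 lines: crb gtg ikym zgt upxwv fkla xxz wmert ahmi nflbg
Hunk 4: at line 2 remove [zgt] add [xqkt,dcplx,lvw] -> 12 lines: crb gtg ikym xqkt dcplx lvw upxwv fkla xxz wmert ahmi nflbg
Hunk 5: at line 3 remove [dcplx] add [vkl,tvgp,itfg] -> 14 lines: crb gtg ikym xqkt vkl tvgp itfg lvw upxwv fkla xxz wmert ahmi nflbg
Hunk 6: at line 6 remove [itfg,lvw] add [vet] -> 13 lines: crb gtg ikym xqkt vkl tvgp vet upxwv fkla xxz wmert ahmi nflbg
Hunk 7: at line 5 remove [tvgp,vet,upxwv] add [fcpwb,xkcbf] -> 12 lines: crb gtg ikym xqkt vkl fcpwb xkcbf fkla xxz wmert ahmi nflbg
Final line count: 12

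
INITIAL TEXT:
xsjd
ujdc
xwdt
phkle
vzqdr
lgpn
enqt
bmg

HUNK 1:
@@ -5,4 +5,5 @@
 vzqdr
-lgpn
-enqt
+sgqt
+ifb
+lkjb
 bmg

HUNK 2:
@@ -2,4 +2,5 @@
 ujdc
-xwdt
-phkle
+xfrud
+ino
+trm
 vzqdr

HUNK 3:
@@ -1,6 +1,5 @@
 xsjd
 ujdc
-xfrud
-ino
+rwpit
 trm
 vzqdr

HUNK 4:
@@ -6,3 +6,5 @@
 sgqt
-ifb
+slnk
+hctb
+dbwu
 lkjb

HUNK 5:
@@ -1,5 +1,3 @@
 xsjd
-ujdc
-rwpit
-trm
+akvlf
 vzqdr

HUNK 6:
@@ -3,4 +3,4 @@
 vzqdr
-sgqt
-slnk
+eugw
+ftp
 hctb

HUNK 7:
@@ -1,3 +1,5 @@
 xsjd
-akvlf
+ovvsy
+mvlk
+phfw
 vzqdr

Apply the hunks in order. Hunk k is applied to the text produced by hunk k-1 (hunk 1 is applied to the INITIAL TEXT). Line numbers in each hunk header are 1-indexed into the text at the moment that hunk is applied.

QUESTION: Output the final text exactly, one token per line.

Answer: xsjd
ovvsy
mvlk
phfw
vzqdr
eugw
ftp
hctb
dbwu
lkjb
bmg

Derivation:
Hunk 1: at line 5 remove [lgpn,enqt] add [sgqt,ifb,lkjb] -> 9 lines: xsjd ujdc xwdt phkle vzqdr sgqt ifb lkjb bmg
Hunk 2: at line 2 remove [xwdt,phkle] add [xfrud,ino,trm] -> 10 lines: xsjd ujdc xfrud ino trm vzqdr sgqt ifb lkjb bmg
Hunk 3: at line 1 remove [xfrud,ino] add [rwpit] -> 9 lines: xsjd ujdc rwpit trm vzqdr sgqt ifb lkjb bmg
Hunk 4: at line 6 remove [ifb] add [slnk,hctb,dbwu] -> 11 lines: xsjd ujdc rwpit trm vzqdr sgqt slnk hctb dbwu lkjb bmg
Hunk 5: at line 1 remove [ujdc,rwpit,trm] add [akvlf] -> 9 lines: xsjd akvlf vzqdr sgqt slnk hctb dbwu lkjb bmg
Hunk 6: at line 3 remove [sgqt,slnk] add [eugw,ftp] -> 9 lines: xsjd akvlf vzqdr eugw ftp hctb dbwu lkjb bmg
Hunk 7: at line 1 remove [akvlf] add [ovvsy,mvlk,phfw] -> 11 lines: xsjd ovvsy mvlk phfw vzqdr eugw ftp hctb dbwu lkjb bmg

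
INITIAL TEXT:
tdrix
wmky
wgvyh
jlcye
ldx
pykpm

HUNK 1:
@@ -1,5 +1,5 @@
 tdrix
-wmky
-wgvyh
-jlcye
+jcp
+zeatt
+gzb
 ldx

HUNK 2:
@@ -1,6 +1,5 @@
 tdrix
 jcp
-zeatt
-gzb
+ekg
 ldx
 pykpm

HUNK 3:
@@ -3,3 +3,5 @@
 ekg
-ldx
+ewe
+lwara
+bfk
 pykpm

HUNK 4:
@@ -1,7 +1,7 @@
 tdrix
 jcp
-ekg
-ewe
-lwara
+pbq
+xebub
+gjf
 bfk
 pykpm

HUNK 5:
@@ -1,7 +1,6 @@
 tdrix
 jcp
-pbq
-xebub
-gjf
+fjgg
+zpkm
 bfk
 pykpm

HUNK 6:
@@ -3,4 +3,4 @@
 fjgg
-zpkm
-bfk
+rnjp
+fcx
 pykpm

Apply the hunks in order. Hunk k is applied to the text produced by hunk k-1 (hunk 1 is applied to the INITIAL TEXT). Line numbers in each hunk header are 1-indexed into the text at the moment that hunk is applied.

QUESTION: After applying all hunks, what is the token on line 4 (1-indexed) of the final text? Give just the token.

Hunk 1: at line 1 remove [wmky,wgvyh,jlcye] add [jcp,zeatt,gzb] -> 6 lines: tdrix jcp zeatt gzb ldx pykpm
Hunk 2: at line 1 remove [zeatt,gzb] add [ekg] -> 5 lines: tdrix jcp ekg ldx pykpm
Hunk 3: at line 3 remove [ldx] add [ewe,lwara,bfk] -> 7 lines: tdrix jcp ekg ewe lwara bfk pykpm
Hunk 4: at line 1 remove [ekg,ewe,lwara] add [pbq,xebub,gjf] -> 7 lines: tdrix jcp pbq xebub gjf bfk pykpm
Hunk 5: at line 1 remove [pbq,xebub,gjf] add [fjgg,zpkm] -> 6 lines: tdrix jcp fjgg zpkm bfk pykpm
Hunk 6: at line 3 remove [zpkm,bfk] add [rnjp,fcx] -> 6 lines: tdrix jcp fjgg rnjp fcx pykpm
Final line 4: rnjp

Answer: rnjp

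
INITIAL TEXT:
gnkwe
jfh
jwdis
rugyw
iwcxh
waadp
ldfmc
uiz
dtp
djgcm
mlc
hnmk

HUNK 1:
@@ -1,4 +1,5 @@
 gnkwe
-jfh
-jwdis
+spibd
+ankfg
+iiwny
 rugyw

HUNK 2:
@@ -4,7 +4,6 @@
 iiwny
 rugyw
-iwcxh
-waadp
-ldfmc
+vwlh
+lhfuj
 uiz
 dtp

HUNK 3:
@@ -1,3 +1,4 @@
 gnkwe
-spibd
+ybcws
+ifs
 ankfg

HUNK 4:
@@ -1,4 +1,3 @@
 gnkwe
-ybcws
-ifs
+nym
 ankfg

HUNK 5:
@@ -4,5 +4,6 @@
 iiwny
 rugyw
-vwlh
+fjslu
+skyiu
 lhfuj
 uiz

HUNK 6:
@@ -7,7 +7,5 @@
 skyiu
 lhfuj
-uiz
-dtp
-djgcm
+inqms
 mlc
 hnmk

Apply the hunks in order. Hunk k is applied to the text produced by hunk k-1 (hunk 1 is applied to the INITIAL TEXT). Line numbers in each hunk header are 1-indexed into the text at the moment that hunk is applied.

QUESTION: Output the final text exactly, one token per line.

Hunk 1: at line 1 remove [jfh,jwdis] add [spibd,ankfg,iiwny] -> 13 lines: gnkwe spibd ankfg iiwny rugyw iwcxh waadp ldfmc uiz dtp djgcm mlc hnmk
Hunk 2: at line 4 remove [iwcxh,waadp,ldfmc] add [vwlh,lhfuj] -> 12 lines: gnkwe spibd ankfg iiwny rugyw vwlh lhfuj uiz dtp djgcm mlc hnmk
Hunk 3: at line 1 remove [spibd] add [ybcws,ifs] -> 13 lines: gnkwe ybcws ifs ankfg iiwny rugyw vwlh lhfuj uiz dtp djgcm mlc hnmk
Hunk 4: at line 1 remove [ybcws,ifs] add [nym] -> 12 lines: gnkwe nym ankfg iiwny rugyw vwlh lhfuj uiz dtp djgcm mlc hnmk
Hunk 5: at line 4 remove [vwlh] add [fjslu,skyiu] -> 13 lines: gnkwe nym ankfg iiwny rugyw fjslu skyiu lhfuj uiz dtp djgcm mlc hnmk
Hunk 6: at line 7 remove [uiz,dtp,djgcm] add [inqms] -> 11 lines: gnkwe nym ankfg iiwny rugyw fjslu skyiu lhfuj inqms mlc hnmk

Answer: gnkwe
nym
ankfg
iiwny
rugyw
fjslu
skyiu
lhfuj
inqms
mlc
hnmk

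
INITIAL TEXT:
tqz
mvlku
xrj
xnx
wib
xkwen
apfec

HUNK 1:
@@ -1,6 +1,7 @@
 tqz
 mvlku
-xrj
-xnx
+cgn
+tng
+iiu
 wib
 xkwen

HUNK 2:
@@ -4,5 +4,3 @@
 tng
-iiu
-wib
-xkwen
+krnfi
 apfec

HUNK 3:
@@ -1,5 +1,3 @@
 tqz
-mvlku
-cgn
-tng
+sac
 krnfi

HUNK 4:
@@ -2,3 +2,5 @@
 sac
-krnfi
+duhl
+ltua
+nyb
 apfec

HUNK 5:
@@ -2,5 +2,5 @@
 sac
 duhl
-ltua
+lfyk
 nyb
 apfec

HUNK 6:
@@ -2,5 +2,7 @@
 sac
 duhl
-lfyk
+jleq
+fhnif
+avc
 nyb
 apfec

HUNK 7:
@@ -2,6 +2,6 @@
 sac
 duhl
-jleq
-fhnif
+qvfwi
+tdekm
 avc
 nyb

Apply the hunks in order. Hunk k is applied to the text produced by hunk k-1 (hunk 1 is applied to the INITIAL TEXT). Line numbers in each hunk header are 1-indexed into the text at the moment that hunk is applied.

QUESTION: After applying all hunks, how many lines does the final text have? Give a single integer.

Hunk 1: at line 1 remove [xrj,xnx] add [cgn,tng,iiu] -> 8 lines: tqz mvlku cgn tng iiu wib xkwen apfec
Hunk 2: at line 4 remove [iiu,wib,xkwen] add [krnfi] -> 6 lines: tqz mvlku cgn tng krnfi apfec
Hunk 3: at line 1 remove [mvlku,cgn,tng] add [sac] -> 4 lines: tqz sac krnfi apfec
Hunk 4: at line 2 remove [krnfi] add [duhl,ltua,nyb] -> 6 lines: tqz sac duhl ltua nyb apfec
Hunk 5: at line 2 remove [ltua] add [lfyk] -> 6 lines: tqz sac duhl lfyk nyb apfec
Hunk 6: at line 2 remove [lfyk] add [jleq,fhnif,avc] -> 8 lines: tqz sac duhl jleq fhnif avc nyb apfec
Hunk 7: at line 2 remove [jleq,fhnif] add [qvfwi,tdekm] -> 8 lines: tqz sac duhl qvfwi tdekm avc nyb apfec
Final line count: 8

Answer: 8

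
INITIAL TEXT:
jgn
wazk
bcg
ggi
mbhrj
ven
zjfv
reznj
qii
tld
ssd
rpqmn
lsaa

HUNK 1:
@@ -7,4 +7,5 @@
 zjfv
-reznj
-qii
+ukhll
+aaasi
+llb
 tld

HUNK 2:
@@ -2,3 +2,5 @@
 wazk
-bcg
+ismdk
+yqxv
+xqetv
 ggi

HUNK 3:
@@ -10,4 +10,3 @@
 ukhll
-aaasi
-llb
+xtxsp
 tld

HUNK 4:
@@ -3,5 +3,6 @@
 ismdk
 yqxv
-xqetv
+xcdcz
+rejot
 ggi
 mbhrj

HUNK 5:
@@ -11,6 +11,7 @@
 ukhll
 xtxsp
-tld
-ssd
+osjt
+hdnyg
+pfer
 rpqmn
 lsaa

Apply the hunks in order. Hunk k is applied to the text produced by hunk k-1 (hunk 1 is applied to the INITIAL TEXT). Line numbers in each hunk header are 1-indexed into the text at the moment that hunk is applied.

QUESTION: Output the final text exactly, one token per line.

Answer: jgn
wazk
ismdk
yqxv
xcdcz
rejot
ggi
mbhrj
ven
zjfv
ukhll
xtxsp
osjt
hdnyg
pfer
rpqmn
lsaa

Derivation:
Hunk 1: at line 7 remove [reznj,qii] add [ukhll,aaasi,llb] -> 14 lines: jgn wazk bcg ggi mbhrj ven zjfv ukhll aaasi llb tld ssd rpqmn lsaa
Hunk 2: at line 2 remove [bcg] add [ismdk,yqxv,xqetv] -> 16 lines: jgn wazk ismdk yqxv xqetv ggi mbhrj ven zjfv ukhll aaasi llb tld ssd rpqmn lsaa
Hunk 3: at line 10 remove [aaasi,llb] add [xtxsp] -> 15 lines: jgn wazk ismdk yqxv xqetv ggi mbhrj ven zjfv ukhll xtxsp tld ssd rpqmn lsaa
Hunk 4: at line 3 remove [xqetv] add [xcdcz,rejot] -> 16 lines: jgn wazk ismdk yqxv xcdcz rejot ggi mbhrj ven zjfv ukhll xtxsp tld ssd rpqmn lsaa
Hunk 5: at line 11 remove [tld,ssd] add [osjt,hdnyg,pfer] -> 17 lines: jgn wazk ismdk yqxv xcdcz rejot ggi mbhrj ven zjfv ukhll xtxsp osjt hdnyg pfer rpqmn lsaa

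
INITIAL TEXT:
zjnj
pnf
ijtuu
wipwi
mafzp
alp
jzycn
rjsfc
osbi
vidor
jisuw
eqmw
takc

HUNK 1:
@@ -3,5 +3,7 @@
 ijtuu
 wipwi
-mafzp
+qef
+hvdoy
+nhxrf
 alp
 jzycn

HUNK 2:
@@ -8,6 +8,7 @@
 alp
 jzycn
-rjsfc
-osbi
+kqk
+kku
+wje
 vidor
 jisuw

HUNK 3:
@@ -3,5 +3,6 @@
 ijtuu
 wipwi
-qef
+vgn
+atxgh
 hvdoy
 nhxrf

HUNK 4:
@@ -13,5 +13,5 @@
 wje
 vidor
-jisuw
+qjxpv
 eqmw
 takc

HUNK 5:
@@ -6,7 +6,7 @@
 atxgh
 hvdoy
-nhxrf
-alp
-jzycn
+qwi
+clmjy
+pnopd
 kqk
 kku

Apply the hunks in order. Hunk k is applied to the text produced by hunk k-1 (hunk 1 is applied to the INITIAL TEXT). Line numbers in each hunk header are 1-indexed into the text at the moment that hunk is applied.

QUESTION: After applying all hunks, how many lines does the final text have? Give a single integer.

Answer: 17

Derivation:
Hunk 1: at line 3 remove [mafzp] add [qef,hvdoy,nhxrf] -> 15 lines: zjnj pnf ijtuu wipwi qef hvdoy nhxrf alp jzycn rjsfc osbi vidor jisuw eqmw takc
Hunk 2: at line 8 remove [rjsfc,osbi] add [kqk,kku,wje] -> 16 lines: zjnj pnf ijtuu wipwi qef hvdoy nhxrf alp jzycn kqk kku wje vidor jisuw eqmw takc
Hunk 3: at line 3 remove [qef] add [vgn,atxgh] -> 17 lines: zjnj pnf ijtuu wipwi vgn atxgh hvdoy nhxrf alp jzycn kqk kku wje vidor jisuw eqmw takc
Hunk 4: at line 13 remove [jisuw] add [qjxpv] -> 17 lines: zjnj pnf ijtuu wipwi vgn atxgh hvdoy nhxrf alp jzycn kqk kku wje vidor qjxpv eqmw takc
Hunk 5: at line 6 remove [nhxrf,alp,jzycn] add [qwi,clmjy,pnopd] -> 17 lines: zjnj pnf ijtuu wipwi vgn atxgh hvdoy qwi clmjy pnopd kqk kku wje vidor qjxpv eqmw takc
Final line count: 17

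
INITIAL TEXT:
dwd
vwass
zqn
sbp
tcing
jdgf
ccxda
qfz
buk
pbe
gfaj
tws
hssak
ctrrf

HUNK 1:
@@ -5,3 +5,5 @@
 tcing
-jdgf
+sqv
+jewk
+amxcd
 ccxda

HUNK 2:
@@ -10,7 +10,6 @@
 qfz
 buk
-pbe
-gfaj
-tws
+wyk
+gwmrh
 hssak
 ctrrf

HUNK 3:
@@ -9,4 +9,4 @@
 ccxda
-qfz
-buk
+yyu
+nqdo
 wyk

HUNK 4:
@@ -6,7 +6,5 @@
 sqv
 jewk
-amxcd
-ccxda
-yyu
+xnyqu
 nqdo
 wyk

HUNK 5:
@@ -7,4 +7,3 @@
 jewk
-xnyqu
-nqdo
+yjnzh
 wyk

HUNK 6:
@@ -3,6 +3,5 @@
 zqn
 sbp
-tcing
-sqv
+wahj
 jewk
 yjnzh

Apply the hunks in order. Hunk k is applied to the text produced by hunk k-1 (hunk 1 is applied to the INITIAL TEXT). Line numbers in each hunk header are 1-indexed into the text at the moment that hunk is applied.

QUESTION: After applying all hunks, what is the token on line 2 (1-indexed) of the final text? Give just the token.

Hunk 1: at line 5 remove [jdgf] add [sqv,jewk,amxcd] -> 16 lines: dwd vwass zqn sbp tcing sqv jewk amxcd ccxda qfz buk pbe gfaj tws hssak ctrrf
Hunk 2: at line 10 remove [pbe,gfaj,tws] add [wyk,gwmrh] -> 15 lines: dwd vwass zqn sbp tcing sqv jewk amxcd ccxda qfz buk wyk gwmrh hssak ctrrf
Hunk 3: at line 9 remove [qfz,buk] add [yyu,nqdo] -> 15 lines: dwd vwass zqn sbp tcing sqv jewk amxcd ccxda yyu nqdo wyk gwmrh hssak ctrrf
Hunk 4: at line 6 remove [amxcd,ccxda,yyu] add [xnyqu] -> 13 lines: dwd vwass zqn sbp tcing sqv jewk xnyqu nqdo wyk gwmrh hssak ctrrf
Hunk 5: at line 7 remove [xnyqu,nqdo] add [yjnzh] -> 12 lines: dwd vwass zqn sbp tcing sqv jewk yjnzh wyk gwmrh hssak ctrrf
Hunk 6: at line 3 remove [tcing,sqv] add [wahj] -> 11 lines: dwd vwass zqn sbp wahj jewk yjnzh wyk gwmrh hssak ctrrf
Final line 2: vwass

Answer: vwass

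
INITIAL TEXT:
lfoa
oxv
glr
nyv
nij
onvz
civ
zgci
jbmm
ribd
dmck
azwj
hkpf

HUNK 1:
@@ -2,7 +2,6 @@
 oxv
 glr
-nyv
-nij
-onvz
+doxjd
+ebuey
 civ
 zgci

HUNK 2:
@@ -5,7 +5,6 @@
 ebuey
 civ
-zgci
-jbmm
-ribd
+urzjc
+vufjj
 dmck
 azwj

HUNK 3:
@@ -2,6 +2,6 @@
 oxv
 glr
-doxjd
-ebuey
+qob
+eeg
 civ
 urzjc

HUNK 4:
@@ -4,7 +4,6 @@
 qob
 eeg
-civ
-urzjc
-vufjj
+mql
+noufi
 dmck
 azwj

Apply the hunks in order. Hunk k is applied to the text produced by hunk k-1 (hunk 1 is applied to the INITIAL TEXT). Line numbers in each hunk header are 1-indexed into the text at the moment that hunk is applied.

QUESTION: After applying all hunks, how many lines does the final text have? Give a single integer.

Answer: 10

Derivation:
Hunk 1: at line 2 remove [nyv,nij,onvz] add [doxjd,ebuey] -> 12 lines: lfoa oxv glr doxjd ebuey civ zgci jbmm ribd dmck azwj hkpf
Hunk 2: at line 5 remove [zgci,jbmm,ribd] add [urzjc,vufjj] -> 11 lines: lfoa oxv glr doxjd ebuey civ urzjc vufjj dmck azwj hkpf
Hunk 3: at line 2 remove [doxjd,ebuey] add [qob,eeg] -> 11 lines: lfoa oxv glr qob eeg civ urzjc vufjj dmck azwj hkpf
Hunk 4: at line 4 remove [civ,urzjc,vufjj] add [mql,noufi] -> 10 lines: lfoa oxv glr qob eeg mql noufi dmck azwj hkpf
Final line count: 10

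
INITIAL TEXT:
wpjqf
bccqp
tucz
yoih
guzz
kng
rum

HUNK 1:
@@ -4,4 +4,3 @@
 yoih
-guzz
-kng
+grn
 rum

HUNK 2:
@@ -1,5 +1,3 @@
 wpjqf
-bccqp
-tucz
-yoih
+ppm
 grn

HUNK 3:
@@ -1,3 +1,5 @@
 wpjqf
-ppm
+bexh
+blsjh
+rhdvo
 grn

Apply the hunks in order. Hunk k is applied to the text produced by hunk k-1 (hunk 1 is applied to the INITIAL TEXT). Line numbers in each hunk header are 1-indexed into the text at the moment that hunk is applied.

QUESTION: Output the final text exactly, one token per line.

Answer: wpjqf
bexh
blsjh
rhdvo
grn
rum

Derivation:
Hunk 1: at line 4 remove [guzz,kng] add [grn] -> 6 lines: wpjqf bccqp tucz yoih grn rum
Hunk 2: at line 1 remove [bccqp,tucz,yoih] add [ppm] -> 4 lines: wpjqf ppm grn rum
Hunk 3: at line 1 remove [ppm] add [bexh,blsjh,rhdvo] -> 6 lines: wpjqf bexh blsjh rhdvo grn rum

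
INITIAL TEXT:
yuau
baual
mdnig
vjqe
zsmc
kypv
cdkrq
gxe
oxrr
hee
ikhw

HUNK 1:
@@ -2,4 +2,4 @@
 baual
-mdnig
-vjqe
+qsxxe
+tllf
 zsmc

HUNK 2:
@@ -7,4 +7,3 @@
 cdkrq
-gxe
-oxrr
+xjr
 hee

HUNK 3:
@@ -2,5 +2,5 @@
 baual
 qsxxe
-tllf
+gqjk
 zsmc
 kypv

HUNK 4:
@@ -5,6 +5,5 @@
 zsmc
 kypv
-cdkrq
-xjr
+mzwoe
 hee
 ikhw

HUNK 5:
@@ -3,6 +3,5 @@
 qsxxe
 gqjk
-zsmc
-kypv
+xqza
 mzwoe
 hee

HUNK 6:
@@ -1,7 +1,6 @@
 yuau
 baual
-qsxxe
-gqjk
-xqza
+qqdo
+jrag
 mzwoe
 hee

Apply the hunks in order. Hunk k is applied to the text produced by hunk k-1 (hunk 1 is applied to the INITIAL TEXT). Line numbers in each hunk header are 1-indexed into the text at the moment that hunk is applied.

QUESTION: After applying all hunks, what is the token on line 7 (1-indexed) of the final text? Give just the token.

Hunk 1: at line 2 remove [mdnig,vjqe] add [qsxxe,tllf] -> 11 lines: yuau baual qsxxe tllf zsmc kypv cdkrq gxe oxrr hee ikhw
Hunk 2: at line 7 remove [gxe,oxrr] add [xjr] -> 10 lines: yuau baual qsxxe tllf zsmc kypv cdkrq xjr hee ikhw
Hunk 3: at line 2 remove [tllf] add [gqjk] -> 10 lines: yuau baual qsxxe gqjk zsmc kypv cdkrq xjr hee ikhw
Hunk 4: at line 5 remove [cdkrq,xjr] add [mzwoe] -> 9 lines: yuau baual qsxxe gqjk zsmc kypv mzwoe hee ikhw
Hunk 5: at line 3 remove [zsmc,kypv] add [xqza] -> 8 lines: yuau baual qsxxe gqjk xqza mzwoe hee ikhw
Hunk 6: at line 1 remove [qsxxe,gqjk,xqza] add [qqdo,jrag] -> 7 lines: yuau baual qqdo jrag mzwoe hee ikhw
Final line 7: ikhw

Answer: ikhw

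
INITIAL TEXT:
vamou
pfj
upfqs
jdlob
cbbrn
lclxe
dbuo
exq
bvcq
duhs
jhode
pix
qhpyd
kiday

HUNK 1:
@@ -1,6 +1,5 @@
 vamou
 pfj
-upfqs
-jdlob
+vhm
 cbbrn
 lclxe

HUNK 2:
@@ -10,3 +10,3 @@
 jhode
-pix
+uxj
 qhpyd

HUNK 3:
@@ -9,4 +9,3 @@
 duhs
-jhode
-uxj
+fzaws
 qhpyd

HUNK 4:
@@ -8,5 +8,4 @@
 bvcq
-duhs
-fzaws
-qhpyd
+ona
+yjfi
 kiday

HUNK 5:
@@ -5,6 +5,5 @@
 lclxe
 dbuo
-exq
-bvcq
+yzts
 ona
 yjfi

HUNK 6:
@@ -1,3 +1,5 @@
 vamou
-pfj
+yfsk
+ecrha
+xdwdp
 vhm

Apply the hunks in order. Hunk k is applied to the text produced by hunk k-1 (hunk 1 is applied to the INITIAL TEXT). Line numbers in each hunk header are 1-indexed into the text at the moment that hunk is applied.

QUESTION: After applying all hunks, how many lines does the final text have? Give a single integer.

Answer: 12

Derivation:
Hunk 1: at line 1 remove [upfqs,jdlob] add [vhm] -> 13 lines: vamou pfj vhm cbbrn lclxe dbuo exq bvcq duhs jhode pix qhpyd kiday
Hunk 2: at line 10 remove [pix] add [uxj] -> 13 lines: vamou pfj vhm cbbrn lclxe dbuo exq bvcq duhs jhode uxj qhpyd kiday
Hunk 3: at line 9 remove [jhode,uxj] add [fzaws] -> 12 lines: vamou pfj vhm cbbrn lclxe dbuo exq bvcq duhs fzaws qhpyd kiday
Hunk 4: at line 8 remove [duhs,fzaws,qhpyd] add [ona,yjfi] -> 11 lines: vamou pfj vhm cbbrn lclxe dbuo exq bvcq ona yjfi kiday
Hunk 5: at line 5 remove [exq,bvcq] add [yzts] -> 10 lines: vamou pfj vhm cbbrn lclxe dbuo yzts ona yjfi kiday
Hunk 6: at line 1 remove [pfj] add [yfsk,ecrha,xdwdp] -> 12 lines: vamou yfsk ecrha xdwdp vhm cbbrn lclxe dbuo yzts ona yjfi kiday
Final line count: 12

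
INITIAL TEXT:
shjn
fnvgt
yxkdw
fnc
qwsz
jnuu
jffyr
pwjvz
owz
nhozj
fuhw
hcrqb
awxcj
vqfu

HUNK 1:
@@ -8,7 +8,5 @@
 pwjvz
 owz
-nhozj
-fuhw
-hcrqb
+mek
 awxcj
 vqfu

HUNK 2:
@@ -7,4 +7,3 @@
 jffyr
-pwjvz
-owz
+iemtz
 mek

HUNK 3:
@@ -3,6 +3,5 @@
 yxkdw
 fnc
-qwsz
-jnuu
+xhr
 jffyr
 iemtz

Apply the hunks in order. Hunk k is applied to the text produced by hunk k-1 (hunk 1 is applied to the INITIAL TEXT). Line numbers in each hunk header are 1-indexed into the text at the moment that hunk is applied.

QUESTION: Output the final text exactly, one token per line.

Hunk 1: at line 8 remove [nhozj,fuhw,hcrqb] add [mek] -> 12 lines: shjn fnvgt yxkdw fnc qwsz jnuu jffyr pwjvz owz mek awxcj vqfu
Hunk 2: at line 7 remove [pwjvz,owz] add [iemtz] -> 11 lines: shjn fnvgt yxkdw fnc qwsz jnuu jffyr iemtz mek awxcj vqfu
Hunk 3: at line 3 remove [qwsz,jnuu] add [xhr] -> 10 lines: shjn fnvgt yxkdw fnc xhr jffyr iemtz mek awxcj vqfu

Answer: shjn
fnvgt
yxkdw
fnc
xhr
jffyr
iemtz
mek
awxcj
vqfu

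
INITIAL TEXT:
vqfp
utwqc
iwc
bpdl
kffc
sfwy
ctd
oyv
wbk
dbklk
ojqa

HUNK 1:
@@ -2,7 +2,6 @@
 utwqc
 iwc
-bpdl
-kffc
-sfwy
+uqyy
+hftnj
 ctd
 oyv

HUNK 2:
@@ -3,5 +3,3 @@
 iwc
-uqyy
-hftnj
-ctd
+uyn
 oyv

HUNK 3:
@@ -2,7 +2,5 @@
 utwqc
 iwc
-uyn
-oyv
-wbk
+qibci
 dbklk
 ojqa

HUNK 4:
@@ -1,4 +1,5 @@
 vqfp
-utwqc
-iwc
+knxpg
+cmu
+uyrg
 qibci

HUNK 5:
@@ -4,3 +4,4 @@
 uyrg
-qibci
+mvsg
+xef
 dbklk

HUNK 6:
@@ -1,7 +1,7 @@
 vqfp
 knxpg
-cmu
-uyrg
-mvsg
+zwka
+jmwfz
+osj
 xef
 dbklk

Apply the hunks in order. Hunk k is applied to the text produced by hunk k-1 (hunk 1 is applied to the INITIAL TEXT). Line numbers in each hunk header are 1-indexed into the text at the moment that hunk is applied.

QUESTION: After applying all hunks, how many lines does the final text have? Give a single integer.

Answer: 8

Derivation:
Hunk 1: at line 2 remove [bpdl,kffc,sfwy] add [uqyy,hftnj] -> 10 lines: vqfp utwqc iwc uqyy hftnj ctd oyv wbk dbklk ojqa
Hunk 2: at line 3 remove [uqyy,hftnj,ctd] add [uyn] -> 8 lines: vqfp utwqc iwc uyn oyv wbk dbklk ojqa
Hunk 3: at line 2 remove [uyn,oyv,wbk] add [qibci] -> 6 lines: vqfp utwqc iwc qibci dbklk ojqa
Hunk 4: at line 1 remove [utwqc,iwc] add [knxpg,cmu,uyrg] -> 7 lines: vqfp knxpg cmu uyrg qibci dbklk ojqa
Hunk 5: at line 4 remove [qibci] add [mvsg,xef] -> 8 lines: vqfp knxpg cmu uyrg mvsg xef dbklk ojqa
Hunk 6: at line 1 remove [cmu,uyrg,mvsg] add [zwka,jmwfz,osj] -> 8 lines: vqfp knxpg zwka jmwfz osj xef dbklk ojqa
Final line count: 8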